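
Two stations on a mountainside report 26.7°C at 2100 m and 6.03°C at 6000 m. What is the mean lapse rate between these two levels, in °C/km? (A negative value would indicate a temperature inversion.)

5.3°C/km

Γ = −ΔT/Δz = (26.7 − 6.03) / (6000 − 2100) m
  = 20.67°C / 3.9 km = 5.3°C/km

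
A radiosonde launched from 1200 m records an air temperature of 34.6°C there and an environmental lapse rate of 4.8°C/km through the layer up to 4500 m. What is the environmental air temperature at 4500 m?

18.76°C

1200–4500 m, environmental: Δz = 3.3 km ⇒ ΔT = -15.84°C; T = 18.76°C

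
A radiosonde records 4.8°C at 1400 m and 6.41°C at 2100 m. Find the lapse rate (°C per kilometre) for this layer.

-2.3°C/km

Γ = −ΔT/Δz = (4.8 − 6.41) / (2100 − 1400) m
  = -1.61°C / 0.7 km = -2.3°C/km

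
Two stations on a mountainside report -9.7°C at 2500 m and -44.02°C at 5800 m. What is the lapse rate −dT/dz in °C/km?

10.4°C/km

Γ = −ΔT/Δz = (-9.7 − (-44.02)) / (5800 − 2500) m
  = 34.32°C / 3.3 km = 10.4°C/km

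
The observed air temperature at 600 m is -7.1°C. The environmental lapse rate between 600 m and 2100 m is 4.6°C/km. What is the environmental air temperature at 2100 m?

From 600 m to 2100 m (environmental): cools by 4.6 × 1.5 = 6.9°C, giving -14°C.

-14°C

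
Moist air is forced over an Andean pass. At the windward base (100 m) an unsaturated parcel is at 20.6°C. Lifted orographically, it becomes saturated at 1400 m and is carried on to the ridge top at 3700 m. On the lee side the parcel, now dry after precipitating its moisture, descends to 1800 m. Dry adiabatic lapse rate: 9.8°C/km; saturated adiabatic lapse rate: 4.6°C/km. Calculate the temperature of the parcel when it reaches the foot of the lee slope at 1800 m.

From 100 m to 1400 m (dry): cools by 9.8 × 1.3 = 12.74°C, giving 7.86°C.
From 1400 m to 3700 m (saturated): cools by 4.6 × 2.3 = 10.58°C, giving -2.72°C.
From 3700 m to 1800 m (dry descent): warms by 9.8 × 1.9 = 18.62°C, giving 15.9°C.

15.9°C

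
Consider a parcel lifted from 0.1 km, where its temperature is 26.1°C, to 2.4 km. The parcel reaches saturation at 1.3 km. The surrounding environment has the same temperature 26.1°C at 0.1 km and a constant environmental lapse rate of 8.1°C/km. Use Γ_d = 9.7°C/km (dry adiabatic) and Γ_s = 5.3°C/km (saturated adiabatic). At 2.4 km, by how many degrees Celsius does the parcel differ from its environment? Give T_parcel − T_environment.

+1.16°C (parcel warmer than environment)

Parcel:
  From 100 m to 1300 m (dry): cools by 9.7 × 1.2 = 11.64°C, giving 14.46°C.
  From 1300 m to 2400 m (saturated): cools by 5.3 × 1.1 = 5.83°C, giving 8.63°C.
Environment:
  From 100 m to 2400 m (environment): cools by 8.1 × 2.3 = 18.63°C, giving 7.47°C.
T_parcel − T_env = 8.63 − 7.47 = +1.16°C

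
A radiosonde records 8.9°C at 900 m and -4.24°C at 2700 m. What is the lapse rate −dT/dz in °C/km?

Γ = −ΔT/Δz = (8.9 − (-4.24)) / (2700 − 900) m
  = 13.14°C / 1.8 km = 7.3°C/km

7.3°C/km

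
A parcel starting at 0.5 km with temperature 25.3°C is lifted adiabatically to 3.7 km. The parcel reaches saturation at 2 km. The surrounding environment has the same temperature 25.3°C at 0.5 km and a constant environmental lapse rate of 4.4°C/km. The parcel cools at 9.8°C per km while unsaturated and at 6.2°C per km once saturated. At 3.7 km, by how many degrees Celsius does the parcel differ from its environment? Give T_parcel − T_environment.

-11.16°C (parcel cooler than environment)

Parcel:
  Dry to 2000 m: -9.8 × 1.5 km = -14.7°C, so T = 10.6°C.
  Saturated to 3700 m: -6.2 × 1.7 km = -10.54°C, so T = 0.06°C.
Environment:
  Environment to 3700 m: -4.4 × 3.2 km = -14.08°C, so T = 11.22°C.
T_parcel − T_env = 0.06 − 11.22 = -11.16°C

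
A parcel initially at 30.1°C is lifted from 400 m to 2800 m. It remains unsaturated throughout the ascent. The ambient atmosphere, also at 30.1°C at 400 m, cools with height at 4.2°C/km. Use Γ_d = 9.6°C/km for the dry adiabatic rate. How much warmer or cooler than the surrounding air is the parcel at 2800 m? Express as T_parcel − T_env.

Parcel:
  From 400 m to 2800 m (dry): cools by 9.6 × 2.4 = 23.04°C, giving 7.06°C.
Environment:
  From 400 m to 2800 m (environment): cools by 4.2 × 2.4 = 10.08°C, giving 20.02°C.
T_parcel − T_env = 7.06 − 20.02 = -12.96°C

-12.96°C (parcel cooler than environment)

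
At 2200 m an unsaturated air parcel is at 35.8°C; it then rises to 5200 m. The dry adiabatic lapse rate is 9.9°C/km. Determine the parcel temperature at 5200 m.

From 2200 m to 5200 m (dry adiabatic): cools by 9.9 × 3 = 29.7°C, giving 6.1°C.

6.1°C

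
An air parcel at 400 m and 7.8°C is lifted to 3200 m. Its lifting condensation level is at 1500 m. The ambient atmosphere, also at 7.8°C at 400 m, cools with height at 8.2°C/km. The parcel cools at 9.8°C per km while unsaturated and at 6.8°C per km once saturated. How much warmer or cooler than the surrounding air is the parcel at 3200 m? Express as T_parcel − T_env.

+0.62°C (parcel warmer than environment)

Parcel:
  From 400 m to 1500 m (dry): cools by 9.8 × 1.1 = 10.78°C, giving -2.98°C.
  From 1500 m to 3200 m (saturated): cools by 6.8 × 1.7 = 11.56°C, giving -14.54°C.
Environment:
  From 400 m to 3200 m (environment): cools by 8.2 × 2.8 = 22.96°C, giving -15.16°C.
T_parcel − T_env = -14.54 − (-15.16) = +0.62°C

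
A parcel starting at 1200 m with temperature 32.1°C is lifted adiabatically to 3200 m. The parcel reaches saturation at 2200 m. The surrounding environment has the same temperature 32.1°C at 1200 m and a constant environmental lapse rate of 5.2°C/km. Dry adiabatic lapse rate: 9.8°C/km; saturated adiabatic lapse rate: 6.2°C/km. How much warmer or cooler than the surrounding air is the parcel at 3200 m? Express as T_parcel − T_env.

Parcel:
  1200 → 2200 m (dry, 9.8°C/km): ΔT = -9.8 × 1 = -9.8°C → T = 22.3°C
  2200 → 3200 m (saturated, 6.2°C/km): ΔT = -6.2 × 1 = -6.2°C → T = 16.1°C
Environment:
  1200 → 3200 m (environment, 5.2°C/km): ΔT = -5.2 × 2 = -10.4°C → T = 21.7°C
T_parcel − T_env = 16.1 − 21.7 = -5.6°C

-5.6°C (parcel cooler than environment)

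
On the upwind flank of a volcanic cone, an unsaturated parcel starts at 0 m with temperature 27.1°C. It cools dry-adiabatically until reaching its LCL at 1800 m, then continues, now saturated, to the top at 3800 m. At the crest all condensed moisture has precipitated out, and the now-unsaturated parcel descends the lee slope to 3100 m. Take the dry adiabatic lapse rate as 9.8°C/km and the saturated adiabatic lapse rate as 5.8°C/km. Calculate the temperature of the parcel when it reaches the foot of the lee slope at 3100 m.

4.72°C

0–1800 m, dry: Δz = 1.8 km ⇒ ΔT = -17.64°C; T = 9.46°C
1800–3800 m, saturated: Δz = 2 km ⇒ ΔT = -11.6°C; T = -2.14°C
3800–3100 m, dry descent: Δz = 0.7 km ⇒ ΔT = +6.86°C; T = 4.72°C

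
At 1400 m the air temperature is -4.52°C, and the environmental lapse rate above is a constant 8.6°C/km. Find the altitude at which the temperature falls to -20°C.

3200 m

Height above start = (-4.52 − (-20)) / 8.6 = 1.8 km
Altitude = 1400 m + 1800 m = 3200 m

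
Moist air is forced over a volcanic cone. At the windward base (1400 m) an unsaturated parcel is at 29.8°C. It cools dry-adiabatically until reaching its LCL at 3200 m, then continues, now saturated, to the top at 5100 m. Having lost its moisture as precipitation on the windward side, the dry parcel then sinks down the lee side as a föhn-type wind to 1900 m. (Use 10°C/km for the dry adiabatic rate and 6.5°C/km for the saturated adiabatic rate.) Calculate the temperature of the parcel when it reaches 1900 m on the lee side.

31.45°C

From 1400 m to 3200 m (dry): cools by 10 × 1.8 = 18°C, giving 11.8°C.
From 3200 m to 5100 m (saturated): cools by 6.5 × 1.9 = 12.35°C, giving -0.55°C.
From 5100 m to 1900 m (dry descent): warms by 10 × 3.2 = 32°C, giving 31.45°C.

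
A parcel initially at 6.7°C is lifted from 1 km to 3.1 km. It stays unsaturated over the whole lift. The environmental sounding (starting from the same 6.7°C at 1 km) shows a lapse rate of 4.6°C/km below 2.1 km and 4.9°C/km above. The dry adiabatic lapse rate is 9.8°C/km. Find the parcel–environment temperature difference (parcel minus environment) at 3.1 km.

-10.62°C (parcel cooler than environment)

Parcel:
  1000 → 3100 m (dry, 9.8°C/km): ΔT = -9.8 × 2.1 = -20.58°C → T = -13.88°C
Environment:
  1000 → 2100 m (environment, lower layer, 4.6°C/km): ΔT = -4.6 × 1.1 = -5.06°C → T = 1.64°C
  2100 → 3100 m (environment, upper layer, 4.9°C/km): ΔT = -4.9 × 1 = -4.9°C → T = -3.26°C
T_parcel − T_env = -13.88 − (-3.26) = -10.62°C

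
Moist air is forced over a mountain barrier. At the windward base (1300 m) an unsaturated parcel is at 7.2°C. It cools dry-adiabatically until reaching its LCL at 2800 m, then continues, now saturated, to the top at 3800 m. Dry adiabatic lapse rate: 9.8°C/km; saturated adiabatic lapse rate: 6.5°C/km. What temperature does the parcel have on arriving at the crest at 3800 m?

From 1300 m to 2800 m (dry): cools by 9.8 × 1.5 = 14.7°C, giving -7.5°C.
From 2800 m to 3800 m (saturated): cools by 6.5 × 1 = 6.5°C, giving -14°C.

-14°C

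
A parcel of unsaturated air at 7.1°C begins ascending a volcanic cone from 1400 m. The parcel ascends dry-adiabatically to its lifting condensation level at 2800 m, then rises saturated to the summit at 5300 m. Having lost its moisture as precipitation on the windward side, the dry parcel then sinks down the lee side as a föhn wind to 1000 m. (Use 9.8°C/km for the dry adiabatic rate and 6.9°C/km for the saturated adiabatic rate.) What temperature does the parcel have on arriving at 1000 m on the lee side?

18.27°C

From 1400 m to 2800 m (dry): cools by 9.8 × 1.4 = 13.72°C, giving -6.62°C.
From 2800 m to 5300 m (saturated): cools by 6.9 × 2.5 = 17.25°C, giving -23.87°C.
From 5300 m to 1000 m (dry descent): warms by 9.8 × 4.3 = 42.14°C, giving 18.27°C.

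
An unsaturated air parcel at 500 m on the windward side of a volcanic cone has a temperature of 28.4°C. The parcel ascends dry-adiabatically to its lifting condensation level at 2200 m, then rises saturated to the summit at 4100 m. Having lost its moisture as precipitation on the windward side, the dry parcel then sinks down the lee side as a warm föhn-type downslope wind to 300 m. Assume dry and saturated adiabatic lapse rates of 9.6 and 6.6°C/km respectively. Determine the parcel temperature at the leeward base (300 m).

36.02°C

500 → 2200 m (dry, 9.6°C/km): ΔT = -9.6 × 1.7 = -16.32°C → T = 12.08°C
2200 → 4100 m (saturated, 6.6°C/km): ΔT = -6.6 × 1.9 = -12.54°C → T = -0.46°C
4100 → 300 m (dry descent, 9.6°C/km): ΔT = +9.6 × 3.8 = +36.48°C → T = 36.02°C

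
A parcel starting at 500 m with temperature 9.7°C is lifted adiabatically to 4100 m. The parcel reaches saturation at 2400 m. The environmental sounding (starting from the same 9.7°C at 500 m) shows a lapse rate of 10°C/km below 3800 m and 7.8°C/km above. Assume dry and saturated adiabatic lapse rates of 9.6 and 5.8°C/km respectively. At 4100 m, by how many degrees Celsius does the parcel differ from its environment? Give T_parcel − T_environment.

Parcel:
  500–2400 m, dry: Δz = 1.9 km ⇒ ΔT = -18.24°C; T = -8.54°C
  2400–4100 m, saturated: Δz = 1.7 km ⇒ ΔT = -9.86°C; T = -18.4°C
Environment:
  500–3800 m, environment, lower layer: Δz = 3.3 km ⇒ ΔT = -33°C; T = -23.3°C
  3800–4100 m, environment, upper layer: Δz = 0.3 km ⇒ ΔT = -2.34°C; T = -25.64°C
T_parcel − T_env = -18.4 − (-25.64) = +7.24°C

+7.24°C (parcel warmer than environment)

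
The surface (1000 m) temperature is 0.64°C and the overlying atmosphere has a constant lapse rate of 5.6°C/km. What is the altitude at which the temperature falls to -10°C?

2900 m

Height above start = (0.64 − (-10)) / 5.6 = 1.9 km
Altitude = 1000 m + 1900 m = 2900 m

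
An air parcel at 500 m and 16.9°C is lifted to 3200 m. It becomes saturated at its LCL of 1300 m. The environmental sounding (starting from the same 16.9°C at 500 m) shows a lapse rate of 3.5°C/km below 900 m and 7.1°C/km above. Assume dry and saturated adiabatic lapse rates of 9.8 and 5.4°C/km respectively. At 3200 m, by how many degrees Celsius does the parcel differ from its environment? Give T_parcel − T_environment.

Parcel:
  Dry to 1300 m: -9.8 × 0.8 km = -7.84°C, so T = 9.06°C.
  Saturated to 3200 m: -5.4 × 1.9 km = -10.26°C, so T = -1.2°C.
Environment:
  Environment, lower layer to 900 m: -3.5 × 0.4 km = -1.4°C, so T = 15.5°C.
  Environment, upper layer to 3200 m: -7.1 × 2.3 km = -16.33°C, so T = -0.83°C.
T_parcel − T_env = -1.2 − (-0.83) = -0.37°C

-0.37°C (parcel cooler than environment)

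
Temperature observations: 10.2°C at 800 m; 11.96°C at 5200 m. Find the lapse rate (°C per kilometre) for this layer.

Γ = −ΔT/Δz = (10.2 − 11.96) / (5200 − 800) m
  = -1.76°C / 4.4 km = -0.4°C/km

-0.4°C/km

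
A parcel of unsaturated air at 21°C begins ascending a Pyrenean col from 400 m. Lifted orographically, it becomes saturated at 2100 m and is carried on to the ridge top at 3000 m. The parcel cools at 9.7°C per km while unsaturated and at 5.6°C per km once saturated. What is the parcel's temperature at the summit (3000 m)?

-0.53°C

400–2100 m, dry: Δz = 1.7 km ⇒ ΔT = -16.49°C; T = 4.51°C
2100–3000 m, saturated: Δz = 0.9 km ⇒ ΔT = -5.04°C; T = -0.53°C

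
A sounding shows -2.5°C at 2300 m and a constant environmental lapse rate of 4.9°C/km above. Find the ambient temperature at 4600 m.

2300 → 4600 m (environmental, 4.9°C/km): ΔT = -4.9 × 2.3 = -11.27°C → T = -13.77°C

-13.77°C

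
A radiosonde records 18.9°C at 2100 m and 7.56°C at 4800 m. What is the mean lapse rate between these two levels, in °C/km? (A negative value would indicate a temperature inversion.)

4.2°C/km

Γ = −ΔT/Δz = (18.9 − 7.56) / (4800 − 2100) m
  = 11.34°C / 2.7 km = 4.2°C/km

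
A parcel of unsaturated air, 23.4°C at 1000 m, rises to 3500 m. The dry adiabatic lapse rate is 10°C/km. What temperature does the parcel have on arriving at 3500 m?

1000 → 3500 m (dry adiabatic, 10°C/km): ΔT = -10 × 2.5 = -25°C → T = -1.6°C

-1.6°C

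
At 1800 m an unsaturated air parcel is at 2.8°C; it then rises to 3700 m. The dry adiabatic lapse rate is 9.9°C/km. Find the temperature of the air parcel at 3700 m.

1800–3700 m, dry adiabatic: Δz = 1.9 km ⇒ ΔT = -18.81°C; T = -16.01°C

-16.01°C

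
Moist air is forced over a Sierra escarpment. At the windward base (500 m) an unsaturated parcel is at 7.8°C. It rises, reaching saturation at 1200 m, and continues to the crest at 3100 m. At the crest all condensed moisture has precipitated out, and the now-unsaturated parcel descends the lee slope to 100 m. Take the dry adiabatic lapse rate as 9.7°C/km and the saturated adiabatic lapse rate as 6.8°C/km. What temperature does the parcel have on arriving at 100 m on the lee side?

17.19°C

500–1200 m, dry: Δz = 0.7 km ⇒ ΔT = -6.79°C; T = 1.01°C
1200–3100 m, saturated: Δz = 1.9 km ⇒ ΔT = -12.92°C; T = -11.91°C
3100–100 m, dry descent: Δz = 3 km ⇒ ΔT = +29.1°C; T = 17.19°C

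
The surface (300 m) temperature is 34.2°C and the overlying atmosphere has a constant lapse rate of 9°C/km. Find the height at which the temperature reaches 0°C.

4100 m

Height above start = (34.2 − 0) / 9 = 3.8 km
Altitude = 300 m + 3800 m = 4100 m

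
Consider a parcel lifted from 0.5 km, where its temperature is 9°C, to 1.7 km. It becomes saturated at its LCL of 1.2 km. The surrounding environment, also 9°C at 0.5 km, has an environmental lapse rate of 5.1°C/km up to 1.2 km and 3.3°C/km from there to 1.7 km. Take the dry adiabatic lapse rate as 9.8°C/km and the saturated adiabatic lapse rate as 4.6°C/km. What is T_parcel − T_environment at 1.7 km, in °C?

Parcel:
  500 → 1200 m (dry, 9.8°C/km): ΔT = -9.8 × 0.7 = -6.86°C → T = 2.14°C
  1200 → 1700 m (saturated, 4.6°C/km): ΔT = -4.6 × 0.5 = -2.3°C → T = -0.16°C
Environment:
  500 → 1200 m (environment, lower layer, 5.1°C/km): ΔT = -5.1 × 0.7 = -3.57°C → T = 5.43°C
  1200 → 1700 m (environment, upper layer, 3.3°C/km): ΔT = -3.3 × 0.5 = -1.65°C → T = 3.78°C
T_parcel − T_env = -0.16 − 3.78 = -3.94°C

-3.94°C (parcel cooler than environment)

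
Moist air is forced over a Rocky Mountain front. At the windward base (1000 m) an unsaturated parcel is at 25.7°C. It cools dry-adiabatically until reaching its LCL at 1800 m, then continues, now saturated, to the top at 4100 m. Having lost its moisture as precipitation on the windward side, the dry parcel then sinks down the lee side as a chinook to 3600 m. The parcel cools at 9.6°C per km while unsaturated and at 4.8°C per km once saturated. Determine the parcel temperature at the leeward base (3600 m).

11.78°C

Dry to 1800 m: -9.6 × 0.8 km = -7.68°C, so T = 18.02°C.
Saturated to 4100 m: -4.8 × 2.3 km = -11.04°C, so T = 6.98°C.
Dry descent to 3600 m: +9.6 × 0.5 km = +4.8°C, so T = 11.78°C.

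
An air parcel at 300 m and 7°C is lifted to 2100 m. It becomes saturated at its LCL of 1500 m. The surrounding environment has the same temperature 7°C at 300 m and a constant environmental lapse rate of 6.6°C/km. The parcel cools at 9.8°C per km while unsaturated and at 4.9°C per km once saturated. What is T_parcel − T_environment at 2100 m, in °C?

Parcel:
  Dry to 1500 m: -9.8 × 1.2 km = -11.76°C, so T = -4.76°C.
  Saturated to 2100 m: -4.9 × 0.6 km = -2.94°C, so T = -7.7°C.
Environment:
  Environment to 2100 m: -6.6 × 1.8 km = -11.88°C, so T = -4.88°C.
T_parcel − T_env = -7.7 − (-4.88) = -2.82°C

-2.82°C (parcel cooler than environment)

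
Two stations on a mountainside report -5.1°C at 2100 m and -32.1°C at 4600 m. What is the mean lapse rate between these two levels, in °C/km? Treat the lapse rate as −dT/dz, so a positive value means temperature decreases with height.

Γ = −ΔT/Δz = (-5.1 − (-32.1)) / (4600 − 2100) m
  = 27°C / 2.5 km = 10.8°C/km

10.8°C/km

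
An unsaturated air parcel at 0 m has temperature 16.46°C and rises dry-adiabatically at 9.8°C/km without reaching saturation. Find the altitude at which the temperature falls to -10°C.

2700 m

Height above start = (16.46 − (-10)) / 9.8 = 2.7 km
Altitude = 0 m + 2700 m = 2700 m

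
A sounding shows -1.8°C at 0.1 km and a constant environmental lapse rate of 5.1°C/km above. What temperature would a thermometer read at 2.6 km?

-14.55°C

100–2600 m, environmental: Δz = 2.5 km ⇒ ΔT = -12.75°C; T = -14.55°C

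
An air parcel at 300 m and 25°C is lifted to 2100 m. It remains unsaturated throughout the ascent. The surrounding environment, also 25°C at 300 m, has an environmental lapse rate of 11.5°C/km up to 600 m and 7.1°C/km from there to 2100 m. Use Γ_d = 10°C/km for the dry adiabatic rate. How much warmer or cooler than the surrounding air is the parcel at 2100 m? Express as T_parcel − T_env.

Parcel:
  Dry to 2100 m: -10 × 1.8 km = -18°C, so T = 7°C.
Environment:
  Environment, lower layer to 600 m: -11.5 × 0.3 km = -3.45°C, so T = 21.55°C.
  Environment, upper layer to 2100 m: -7.1 × 1.5 km = -10.65°C, so T = 10.9°C.
T_parcel − T_env = 7 − 10.9 = -3.9°C

-3.9°C (parcel cooler than environment)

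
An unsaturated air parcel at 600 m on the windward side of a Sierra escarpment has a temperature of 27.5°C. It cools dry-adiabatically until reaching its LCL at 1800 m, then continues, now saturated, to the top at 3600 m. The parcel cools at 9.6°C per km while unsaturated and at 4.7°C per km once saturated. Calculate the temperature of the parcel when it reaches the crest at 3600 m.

600–1800 m, dry: Δz = 1.2 km ⇒ ΔT = -11.52°C; T = 15.98°C
1800–3600 m, saturated: Δz = 1.8 km ⇒ ΔT = -8.46°C; T = 7.52°C

7.52°C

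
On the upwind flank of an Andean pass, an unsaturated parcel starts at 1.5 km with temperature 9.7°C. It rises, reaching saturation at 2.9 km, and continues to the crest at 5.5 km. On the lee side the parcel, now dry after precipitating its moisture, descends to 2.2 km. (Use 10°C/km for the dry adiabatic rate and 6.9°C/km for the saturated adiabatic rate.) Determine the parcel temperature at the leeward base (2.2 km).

10.76°C

1500–2900 m, dry: Δz = 1.4 km ⇒ ΔT = -14°C; T = -4.3°C
2900–5500 m, saturated: Δz = 2.6 km ⇒ ΔT = -17.94°C; T = -22.24°C
5500–2200 m, dry descent: Δz = 3.3 km ⇒ ΔT = +33°C; T = 10.76°C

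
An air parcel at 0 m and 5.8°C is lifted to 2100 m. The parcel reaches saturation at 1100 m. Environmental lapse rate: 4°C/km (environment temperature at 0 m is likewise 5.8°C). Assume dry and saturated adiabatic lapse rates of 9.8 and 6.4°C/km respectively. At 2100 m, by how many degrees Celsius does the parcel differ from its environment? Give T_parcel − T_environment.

-8.78°C (parcel cooler than environment)

Parcel:
  0 → 1100 m (dry, 9.8°C/km): ΔT = -9.8 × 1.1 = -10.78°C → T = -4.98°C
  1100 → 2100 m (saturated, 6.4°C/km): ΔT = -6.4 × 1 = -6.4°C → T = -11.38°C
Environment:
  0 → 2100 m (environment, 4°C/km): ΔT = -4 × 2.1 = -8.4°C → T = -2.6°C
T_parcel − T_env = -11.38 − (-2.6) = -8.78°C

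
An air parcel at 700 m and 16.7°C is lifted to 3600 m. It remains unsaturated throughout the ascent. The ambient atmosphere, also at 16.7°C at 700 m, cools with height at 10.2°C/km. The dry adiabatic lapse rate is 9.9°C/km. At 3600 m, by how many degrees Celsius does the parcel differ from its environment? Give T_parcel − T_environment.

Parcel:
  700 → 3600 m (dry, 9.9°C/km): ΔT = -9.9 × 2.9 = -28.71°C → T = -12.01°C
Environment:
  700 → 3600 m (environment, 10.2°C/km): ΔT = -10.2 × 2.9 = -29.58°C → T = -12.88°C
T_parcel − T_env = -12.01 − (-12.88) = +0.87°C

+0.87°C (parcel warmer than environment)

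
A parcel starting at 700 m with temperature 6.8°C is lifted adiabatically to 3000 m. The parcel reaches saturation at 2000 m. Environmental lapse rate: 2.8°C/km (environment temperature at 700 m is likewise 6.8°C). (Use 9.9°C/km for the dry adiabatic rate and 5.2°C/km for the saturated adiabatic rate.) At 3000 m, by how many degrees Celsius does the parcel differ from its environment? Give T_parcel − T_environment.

Parcel:
  From 700 m to 2000 m (dry): cools by 9.9 × 1.3 = 12.87°C, giving -6.07°C.
  From 2000 m to 3000 m (saturated): cools by 5.2 × 1 = 5.2°C, giving -11.27°C.
Environment:
  From 700 m to 3000 m (environment): cools by 2.8 × 2.3 = 6.44°C, giving 0.36°C.
T_parcel − T_env = -11.27 − 0.36 = -11.63°C

-11.63°C (parcel cooler than environment)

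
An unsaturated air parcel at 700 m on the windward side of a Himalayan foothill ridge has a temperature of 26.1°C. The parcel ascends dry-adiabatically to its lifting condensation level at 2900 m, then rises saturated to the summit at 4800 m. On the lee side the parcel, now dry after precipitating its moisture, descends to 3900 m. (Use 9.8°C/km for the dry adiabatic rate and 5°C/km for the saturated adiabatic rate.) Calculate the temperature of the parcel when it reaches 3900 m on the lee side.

3.86°C

700 → 2900 m (dry, 9.8°C/km): ΔT = -9.8 × 2.2 = -21.56°C → T = 4.54°C
2900 → 4800 m (saturated, 5°C/km): ΔT = -5 × 1.9 = -9.5°C → T = -4.96°C
4800 → 3900 m (dry descent, 9.8°C/km): ΔT = +9.8 × 0.9 = +8.82°C → T = 3.86°C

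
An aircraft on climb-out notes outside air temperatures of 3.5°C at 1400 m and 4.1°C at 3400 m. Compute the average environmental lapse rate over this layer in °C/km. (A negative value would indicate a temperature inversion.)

-0.3°C/km

Γ = −ΔT/Δz = (3.5 − 4.1) / (3400 − 1400) m
  = -0.6°C / 2 km = -0.3°C/km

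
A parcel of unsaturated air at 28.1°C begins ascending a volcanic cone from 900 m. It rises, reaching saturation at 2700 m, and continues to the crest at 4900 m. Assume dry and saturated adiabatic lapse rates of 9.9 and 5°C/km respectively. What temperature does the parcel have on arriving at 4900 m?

-0.72°C

Dry to 2700 m: -9.9 × 1.8 km = -17.82°C, so T = 10.28°C.
Saturated to 4900 m: -5 × 2.2 km = -11°C, so T = -0.72°C.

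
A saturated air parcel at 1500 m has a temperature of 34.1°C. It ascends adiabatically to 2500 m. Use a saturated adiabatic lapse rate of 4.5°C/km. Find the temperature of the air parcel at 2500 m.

1500–2500 m, saturated adiabatic: Δz = 1 km ⇒ ΔT = -4.5°C; T = 29.6°C

29.6°C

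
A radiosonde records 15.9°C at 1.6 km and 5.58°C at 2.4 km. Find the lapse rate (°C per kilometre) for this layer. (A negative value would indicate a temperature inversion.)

12.9°C/km

Γ = −ΔT/Δz = (15.9 − 5.58) / (2400 − 1600) m
  = 10.32°C / 0.8 km = 12.9°C/km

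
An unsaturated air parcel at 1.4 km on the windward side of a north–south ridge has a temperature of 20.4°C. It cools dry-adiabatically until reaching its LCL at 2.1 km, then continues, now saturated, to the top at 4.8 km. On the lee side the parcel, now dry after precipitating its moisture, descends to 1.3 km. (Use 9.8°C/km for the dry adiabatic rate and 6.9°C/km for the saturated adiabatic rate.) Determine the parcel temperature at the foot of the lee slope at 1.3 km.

29.21°C

1400–2100 m, dry: Δz = 0.7 km ⇒ ΔT = -6.86°C; T = 13.54°C
2100–4800 m, saturated: Δz = 2.7 km ⇒ ΔT = -18.63°C; T = -5.09°C
4800–1300 m, dry descent: Δz = 3.5 km ⇒ ΔT = +34.3°C; T = 29.21°C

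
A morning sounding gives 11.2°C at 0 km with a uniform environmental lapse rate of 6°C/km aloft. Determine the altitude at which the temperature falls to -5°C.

2.7 km

Height above start = (11.2 − (-5)) / 6 = 2.7 km
Altitude = 0 m + 2700 m = 2700 m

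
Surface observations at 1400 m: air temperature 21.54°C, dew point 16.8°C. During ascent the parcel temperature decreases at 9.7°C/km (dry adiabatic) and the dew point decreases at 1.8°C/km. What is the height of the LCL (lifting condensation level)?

2000 m

T and T_d converge at 9.7 − 1.8 = 7.9°C per km
Height above start = (21.54 − 16.8) / 7.9 = 0.6 km
LCL altitude = 1400 m + 600 m = 2000 m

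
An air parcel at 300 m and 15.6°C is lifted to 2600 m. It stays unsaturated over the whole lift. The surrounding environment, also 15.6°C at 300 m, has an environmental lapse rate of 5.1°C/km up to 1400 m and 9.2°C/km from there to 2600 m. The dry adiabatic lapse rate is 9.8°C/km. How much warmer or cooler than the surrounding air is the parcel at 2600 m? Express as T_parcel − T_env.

-5.89°C (parcel cooler than environment)

Parcel:
  300 → 2600 m (dry, 9.8°C/km): ΔT = -9.8 × 2.3 = -22.54°C → T = -6.94°C
Environment:
  300 → 1400 m (environment, lower layer, 5.1°C/km): ΔT = -5.1 × 1.1 = -5.61°C → T = 9.99°C
  1400 → 2600 m (environment, upper layer, 9.2°C/km): ΔT = -9.2 × 1.2 = -11.04°C → T = -1.05°C
T_parcel − T_env = -6.94 − (-1.05) = -5.89°C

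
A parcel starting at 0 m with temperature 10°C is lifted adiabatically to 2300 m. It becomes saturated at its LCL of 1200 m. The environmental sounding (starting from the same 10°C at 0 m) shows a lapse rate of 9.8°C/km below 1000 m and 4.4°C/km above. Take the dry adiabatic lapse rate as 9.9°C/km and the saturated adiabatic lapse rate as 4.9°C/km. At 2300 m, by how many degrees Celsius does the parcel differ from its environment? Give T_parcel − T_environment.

-1.75°C (parcel cooler than environment)

Parcel:
  0 → 1200 m (dry, 9.9°C/km): ΔT = -9.9 × 1.2 = -11.88°C → T = -1.88°C
  1200 → 2300 m (saturated, 4.9°C/km): ΔT = -4.9 × 1.1 = -5.39°C → T = -7.27°C
Environment:
  0 → 1000 m (environment, lower layer, 9.8°C/km): ΔT = -9.8 × 1 = -9.8°C → T = 0.2°C
  1000 → 2300 m (environment, upper layer, 4.4°C/km): ΔT = -4.4 × 1.3 = -5.72°C → T = -5.52°C
T_parcel − T_env = -7.27 − (-5.52) = -1.75°C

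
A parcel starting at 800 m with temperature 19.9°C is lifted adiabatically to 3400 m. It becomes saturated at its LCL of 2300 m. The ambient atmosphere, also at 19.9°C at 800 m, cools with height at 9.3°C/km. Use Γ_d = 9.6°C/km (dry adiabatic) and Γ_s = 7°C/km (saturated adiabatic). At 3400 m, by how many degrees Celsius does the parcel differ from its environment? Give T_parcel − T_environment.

+2.08°C (parcel warmer than environment)

Parcel:
  From 800 m to 2300 m (dry): cools by 9.6 × 1.5 = 14.4°C, giving 5.5°C.
  From 2300 m to 3400 m (saturated): cools by 7 × 1.1 = 7.7°C, giving -2.2°C.
Environment:
  From 800 m to 3400 m (environment): cools by 9.3 × 2.6 = 24.18°C, giving -4.28°C.
T_parcel − T_env = -2.2 − (-4.28) = +2.08°C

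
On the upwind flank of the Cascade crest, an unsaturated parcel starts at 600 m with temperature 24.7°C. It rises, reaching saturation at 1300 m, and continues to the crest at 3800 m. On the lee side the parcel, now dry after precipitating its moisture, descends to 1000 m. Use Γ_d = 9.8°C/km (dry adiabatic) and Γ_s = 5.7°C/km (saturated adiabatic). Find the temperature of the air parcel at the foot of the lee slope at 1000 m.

From 600 m to 1300 m (dry): cools by 9.8 × 0.7 = 6.86°C, giving 17.84°C.
From 1300 m to 3800 m (saturated): cools by 5.7 × 2.5 = 14.25°C, giving 3.59°C.
From 3800 m to 1000 m (dry descent): warms by 9.8 × 2.8 = 27.44°C, giving 31.03°C.

31.03°C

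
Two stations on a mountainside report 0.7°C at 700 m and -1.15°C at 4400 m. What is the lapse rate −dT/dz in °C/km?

Γ = −ΔT/Δz = (0.7 − (-1.15)) / (4400 − 700) m
  = 1.85°C / 3.7 km = 0.5°C/km

0.5°C/km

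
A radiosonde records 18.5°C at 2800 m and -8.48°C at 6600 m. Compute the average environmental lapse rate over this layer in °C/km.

7.1°C/km

Γ = −ΔT/Δz = (18.5 − (-8.48)) / (6600 − 2800) m
  = 26.98°C / 3.8 km = 7.1°C/km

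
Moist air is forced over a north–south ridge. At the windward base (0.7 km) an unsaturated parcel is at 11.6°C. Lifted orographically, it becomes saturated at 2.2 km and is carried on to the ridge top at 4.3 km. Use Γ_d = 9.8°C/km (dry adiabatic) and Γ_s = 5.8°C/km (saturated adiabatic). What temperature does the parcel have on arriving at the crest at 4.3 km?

700–2200 m, dry: Δz = 1.5 km ⇒ ΔT = -14.7°C; T = -3.1°C
2200–4300 m, saturated: Δz = 2.1 km ⇒ ΔT = -12.18°C; T = -15.28°C

-15.28°C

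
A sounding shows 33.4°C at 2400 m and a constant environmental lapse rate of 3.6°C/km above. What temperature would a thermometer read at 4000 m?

From 2400 m to 4000 m (environmental): cools by 3.6 × 1.6 = 5.76°C, giving 27.64°C.

27.64°C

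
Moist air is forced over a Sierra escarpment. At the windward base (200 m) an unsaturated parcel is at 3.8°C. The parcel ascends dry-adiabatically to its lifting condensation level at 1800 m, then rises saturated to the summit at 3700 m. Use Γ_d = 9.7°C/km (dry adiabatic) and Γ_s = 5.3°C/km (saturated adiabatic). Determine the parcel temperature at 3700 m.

-21.79°C

From 200 m to 1800 m (dry): cools by 9.7 × 1.6 = 15.52°C, giving -11.72°C.
From 1800 m to 3700 m (saturated): cools by 5.3 × 1.9 = 10.07°C, giving -21.79°C.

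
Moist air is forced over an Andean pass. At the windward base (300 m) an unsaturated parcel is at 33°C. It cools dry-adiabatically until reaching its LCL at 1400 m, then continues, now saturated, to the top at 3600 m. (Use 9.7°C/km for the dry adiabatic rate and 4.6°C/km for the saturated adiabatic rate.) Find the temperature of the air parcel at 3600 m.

12.21°C

300 → 1400 m (dry, 9.7°C/km): ΔT = -9.7 × 1.1 = -10.67°C → T = 22.33°C
1400 → 3600 m (saturated, 4.6°C/km): ΔT = -4.6 × 2.2 = -10.12°C → T = 12.21°C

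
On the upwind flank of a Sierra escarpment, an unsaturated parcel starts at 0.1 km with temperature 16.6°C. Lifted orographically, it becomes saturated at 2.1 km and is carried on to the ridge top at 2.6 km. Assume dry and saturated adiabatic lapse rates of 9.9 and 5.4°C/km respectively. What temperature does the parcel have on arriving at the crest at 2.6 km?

100 → 2100 m (dry, 9.9°C/km): ΔT = -9.9 × 2 = -19.8°C → T = -3.2°C
2100 → 2600 m (saturated, 5.4°C/km): ΔT = -5.4 × 0.5 = -2.7°C → T = -5.9°C

-5.9°C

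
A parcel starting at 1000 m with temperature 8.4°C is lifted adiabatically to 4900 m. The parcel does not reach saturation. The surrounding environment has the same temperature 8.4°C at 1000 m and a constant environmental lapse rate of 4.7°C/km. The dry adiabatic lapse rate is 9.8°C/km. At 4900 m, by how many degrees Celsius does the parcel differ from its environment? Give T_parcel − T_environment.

Parcel:
  1000 → 4900 m (dry, 9.8°C/km): ΔT = -9.8 × 3.9 = -38.22°C → T = -29.82°C
Environment:
  1000 → 4900 m (environment, 4.7°C/km): ΔT = -4.7 × 3.9 = -18.33°C → T = -9.93°C
T_parcel − T_env = -29.82 − (-9.93) = -19.89°C

-19.89°C (parcel cooler than environment)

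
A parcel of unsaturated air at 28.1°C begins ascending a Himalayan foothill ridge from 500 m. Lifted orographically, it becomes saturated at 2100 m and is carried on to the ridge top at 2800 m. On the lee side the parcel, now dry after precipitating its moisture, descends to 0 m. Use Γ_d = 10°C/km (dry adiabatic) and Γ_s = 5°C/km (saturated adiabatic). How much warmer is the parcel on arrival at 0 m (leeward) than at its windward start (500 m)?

From 500 m to 2100 m (dry): cools by 10 × 1.6 = 16°C, giving 12.1°C.
From 2100 m to 2800 m (saturated): cools by 5 × 0.7 = 3.5°C, giving 8.6°C.
From 2800 m to 0 m (dry descent): warms by 10 × 2.8 = 28°C, giving 36.6°C.
Net change vs windward start: 36.6 − 28.1 = +8.5°C

+8.5°C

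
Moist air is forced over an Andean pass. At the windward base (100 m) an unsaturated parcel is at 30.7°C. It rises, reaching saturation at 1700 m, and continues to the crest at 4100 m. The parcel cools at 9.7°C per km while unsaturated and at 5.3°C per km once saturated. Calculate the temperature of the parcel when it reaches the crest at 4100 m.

100–1700 m, dry: Δz = 1.6 km ⇒ ΔT = -15.52°C; T = 15.18°C
1700–4100 m, saturated: Δz = 2.4 km ⇒ ΔT = -12.72°C; T = 2.46°C

2.46°C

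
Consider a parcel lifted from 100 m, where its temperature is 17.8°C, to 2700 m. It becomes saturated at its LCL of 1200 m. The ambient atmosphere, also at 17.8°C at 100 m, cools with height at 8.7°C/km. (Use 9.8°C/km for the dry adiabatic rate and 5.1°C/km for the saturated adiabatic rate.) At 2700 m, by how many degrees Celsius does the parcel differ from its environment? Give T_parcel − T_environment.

Parcel:
  From 100 m to 1200 m (dry): cools by 9.8 × 1.1 = 10.78°C, giving 7.02°C.
  From 1200 m to 2700 m (saturated): cools by 5.1 × 1.5 = 7.65°C, giving -0.63°C.
Environment:
  From 100 m to 2700 m (environment): cools by 8.7 × 2.6 = 22.62°C, giving -4.82°C.
T_parcel − T_env = -0.63 − (-4.82) = +4.19°C

+4.19°C (parcel warmer than environment)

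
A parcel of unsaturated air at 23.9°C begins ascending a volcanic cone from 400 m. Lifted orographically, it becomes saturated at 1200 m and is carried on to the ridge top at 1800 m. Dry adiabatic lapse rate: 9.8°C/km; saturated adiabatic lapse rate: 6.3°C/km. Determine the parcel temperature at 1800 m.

Dry to 1200 m: -9.8 × 0.8 km = -7.84°C, so T = 16.06°C.
Saturated to 1800 m: -6.3 × 0.6 km = -3.78°C, so T = 12.28°C.

12.28°C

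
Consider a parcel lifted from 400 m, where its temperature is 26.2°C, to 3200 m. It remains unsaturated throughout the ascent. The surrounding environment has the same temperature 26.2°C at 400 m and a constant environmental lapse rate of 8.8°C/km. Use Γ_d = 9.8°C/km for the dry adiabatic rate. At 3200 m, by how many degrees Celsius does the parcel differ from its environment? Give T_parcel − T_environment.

Parcel:
  From 400 m to 3200 m (dry): cools by 9.8 × 2.8 = 27.44°C, giving -1.24°C.
Environment:
  From 400 m to 3200 m (environment): cools by 8.8 × 2.8 = 24.64°C, giving 1.56°C.
T_parcel − T_env = -1.24 − 1.56 = -2.8°C

-2.8°C (parcel cooler than environment)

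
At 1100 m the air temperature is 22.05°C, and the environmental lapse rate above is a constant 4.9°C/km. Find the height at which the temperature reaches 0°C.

Height above start = (22.05 − 0) / 4.9 = 4.5 km
Altitude = 1100 m + 4500 m = 5600 m

5600 m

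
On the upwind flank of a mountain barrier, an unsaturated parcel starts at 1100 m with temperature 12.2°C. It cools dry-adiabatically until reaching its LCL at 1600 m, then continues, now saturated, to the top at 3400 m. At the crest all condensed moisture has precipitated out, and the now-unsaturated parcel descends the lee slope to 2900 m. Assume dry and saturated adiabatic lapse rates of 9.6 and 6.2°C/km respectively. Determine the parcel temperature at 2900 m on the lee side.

1100 → 1600 m (dry, 9.6°C/km): ΔT = -9.6 × 0.5 = -4.8°C → T = 7.4°C
1600 → 3400 m (saturated, 6.2°C/km): ΔT = -6.2 × 1.8 = -11.16°C → T = -3.76°C
3400 → 2900 m (dry descent, 9.6°C/km): ΔT = +9.6 × 0.5 = +4.8°C → T = 1.04°C

1.04°C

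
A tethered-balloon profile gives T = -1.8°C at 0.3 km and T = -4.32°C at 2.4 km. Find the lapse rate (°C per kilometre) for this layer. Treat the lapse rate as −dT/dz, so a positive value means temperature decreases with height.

1.2°C/km

Γ = −ΔT/Δz = (-1.8 − (-4.32)) / (2400 − 300) m
  = 2.52°C / 2.1 km = 1.2°C/km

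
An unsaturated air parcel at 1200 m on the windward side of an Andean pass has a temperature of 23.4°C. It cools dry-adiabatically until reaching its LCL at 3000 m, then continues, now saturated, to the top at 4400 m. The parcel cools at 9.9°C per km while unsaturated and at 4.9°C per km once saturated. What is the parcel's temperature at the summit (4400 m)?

-1.28°C

From 1200 m to 3000 m (dry): cools by 9.9 × 1.8 = 17.82°C, giving 5.58°C.
From 3000 m to 4400 m (saturated): cools by 4.9 × 1.4 = 6.86°C, giving -1.28°C.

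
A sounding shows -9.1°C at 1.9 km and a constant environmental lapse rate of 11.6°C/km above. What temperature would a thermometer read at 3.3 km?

From 1900 m to 3300 m (environmental): cools by 11.6 × 1.4 = 16.24°C, giving -25.34°C.

-25.34°C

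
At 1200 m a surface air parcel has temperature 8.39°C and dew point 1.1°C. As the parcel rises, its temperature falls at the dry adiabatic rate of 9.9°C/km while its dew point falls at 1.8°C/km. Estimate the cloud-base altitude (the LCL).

2100 m

T and T_d converge at 9.9 − 1.8 = 8.1°C per km
Height above start = (8.39 − 1.1) / 8.1 = 0.9 km
LCL altitude = 1200 m + 900 m = 2100 m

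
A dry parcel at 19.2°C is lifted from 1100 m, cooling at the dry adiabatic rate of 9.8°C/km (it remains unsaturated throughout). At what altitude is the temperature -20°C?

Height above start = (19.2 − (-20)) / 9.8 = 4 km
Altitude = 1100 m + 4000 m = 5100 m

5100 m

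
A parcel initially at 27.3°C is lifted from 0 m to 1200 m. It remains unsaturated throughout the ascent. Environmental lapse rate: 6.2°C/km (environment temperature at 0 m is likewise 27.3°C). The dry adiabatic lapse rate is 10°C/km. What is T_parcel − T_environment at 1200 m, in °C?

-4.56°C (parcel cooler than environment)

Parcel:
  Dry to 1200 m: -10 × 1.2 km = -12°C, so T = 15.3°C.
Environment:
  Environment to 1200 m: -6.2 × 1.2 km = -7.44°C, so T = 19.86°C.
T_parcel − T_env = 15.3 − 19.86 = -4.56°C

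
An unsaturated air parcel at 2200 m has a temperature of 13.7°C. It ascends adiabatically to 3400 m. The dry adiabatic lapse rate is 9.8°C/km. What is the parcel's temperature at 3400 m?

1.94°C

From 2200 m to 3400 m (dry adiabatic): cools by 9.8 × 1.2 = 11.76°C, giving 1.94°C.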